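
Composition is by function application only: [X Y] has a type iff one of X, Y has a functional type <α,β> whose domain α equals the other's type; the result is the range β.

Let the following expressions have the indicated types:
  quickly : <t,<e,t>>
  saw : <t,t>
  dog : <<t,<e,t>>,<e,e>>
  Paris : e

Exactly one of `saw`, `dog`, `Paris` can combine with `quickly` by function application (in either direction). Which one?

dog

saw : <t,t> — quickly needs t; saw needs t; neither fits.
dog — combines: dog : <<t,<e,t>>,<e,e>> takes quickly : <t,<e,t>> as argument, giving <e,e>.
Paris : e — quickly needs t; Paris needs nothing (atomic); neither fits.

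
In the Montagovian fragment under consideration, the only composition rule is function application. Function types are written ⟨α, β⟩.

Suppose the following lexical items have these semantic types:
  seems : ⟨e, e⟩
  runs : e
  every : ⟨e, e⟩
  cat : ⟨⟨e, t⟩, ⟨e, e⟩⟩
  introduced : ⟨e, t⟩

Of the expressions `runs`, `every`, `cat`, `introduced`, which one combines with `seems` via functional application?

runs

runs — combines: seems : ⟨e, e⟩ takes runs : e as argument, giving e.
every : ⟨e, e⟩ — neither side's domain matches the other.
cat : ⟨⟨e, t⟩, ⟨e, e⟩⟩ — neither side's domain matches the other.
introduced : ⟨e, t⟩ — neither side's domain matches the other.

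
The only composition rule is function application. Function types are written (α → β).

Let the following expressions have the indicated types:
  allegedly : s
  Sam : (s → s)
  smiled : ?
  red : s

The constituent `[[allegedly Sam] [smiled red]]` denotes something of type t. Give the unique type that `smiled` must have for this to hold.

(s → (s → t))

[[allegedly Sam] [smiled red]] must have type t. The sister [allegedly Sam] has type s; that is not a function onto t, so [smiled red] must be the functor, of type (s → t).
[smiled red] must have type (s → t). The sister red has type s; that is not a function onto (s → t), so smiled must be the functor, of type (s → (s → t)).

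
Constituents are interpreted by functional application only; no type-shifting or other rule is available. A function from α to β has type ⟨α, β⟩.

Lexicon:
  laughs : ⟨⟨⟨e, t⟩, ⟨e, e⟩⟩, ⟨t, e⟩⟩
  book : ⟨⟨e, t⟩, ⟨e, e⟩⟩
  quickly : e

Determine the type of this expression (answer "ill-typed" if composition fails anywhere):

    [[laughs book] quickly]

At [laughs book], laughs : ⟨⟨⟨e, t⟩, ⟨e, e⟩⟩, ⟨t, e⟩⟩ takes book : ⟨⟨e, t⟩, ⟨e, e⟩⟩, giving ⟨t, e⟩.
[[laughs book] quickly]: ⟨t, e⟩ and e cannot combine by function application — type clash.

ill-typed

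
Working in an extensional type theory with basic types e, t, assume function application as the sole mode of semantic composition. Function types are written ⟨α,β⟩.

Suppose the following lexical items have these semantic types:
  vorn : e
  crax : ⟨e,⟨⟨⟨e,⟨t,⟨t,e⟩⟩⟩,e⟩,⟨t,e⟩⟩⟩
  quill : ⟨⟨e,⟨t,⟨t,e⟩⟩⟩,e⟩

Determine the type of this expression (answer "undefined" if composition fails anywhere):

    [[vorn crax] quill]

[vorn crax] — crax of type ⟨e,⟨⟨⟨e,⟨t,⟨t,e⟩⟩⟩,e⟩,⟨t,e⟩⟩⟩ combines with vorn of type e: type ⟨⟨⟨e,⟨t,⟨t,e⟩⟩⟩,e⟩,⟨t,e⟩⟩.
[[vorn crax] quill] — [vorn crax] of type ⟨⟨⟨e,⟨t,⟨t,e⟩⟩⟩,e⟩,⟨t,e⟩⟩ combines with quill of type ⟨⟨e,⟨t,⟨t,e⟩⟩⟩,e⟩: type ⟨t,e⟩.

⟨t,e⟩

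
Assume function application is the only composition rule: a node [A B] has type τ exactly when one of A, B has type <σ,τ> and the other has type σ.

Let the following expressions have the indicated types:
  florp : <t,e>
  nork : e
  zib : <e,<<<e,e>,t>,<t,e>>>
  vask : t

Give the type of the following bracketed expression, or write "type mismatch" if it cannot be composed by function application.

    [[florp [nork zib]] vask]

type mismatch

[nork zib] — zib of type <e,<<<e,e>,t>,<t,e>>> combines with nork of type e: type <<<e,e>,t>,<t,e>>.
[florp [nork zib]]: <t,e> with <<<e,e>,t>,<t,e>> — neither is a function whose domain matches the other; composition fails here.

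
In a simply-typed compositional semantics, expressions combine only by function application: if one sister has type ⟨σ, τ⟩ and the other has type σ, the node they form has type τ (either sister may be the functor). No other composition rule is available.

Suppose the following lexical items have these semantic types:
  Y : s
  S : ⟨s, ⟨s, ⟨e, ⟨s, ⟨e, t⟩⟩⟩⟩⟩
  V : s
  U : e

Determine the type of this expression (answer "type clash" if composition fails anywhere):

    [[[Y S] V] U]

[Y S]: ⟨s, ⟨s, ⟨e, ⟨s, ⟨e, t⟩⟩⟩⟩⟩ applied to s yields ⟨s, ⟨e, ⟨s, ⟨e, t⟩⟩⟩⟩.
[[Y S] V]: ⟨s, ⟨e, ⟨s, ⟨e, t⟩⟩⟩⟩ applied to s yields ⟨e, ⟨s, ⟨e, t⟩⟩⟩.
[[[Y S] V] U]: ⟨e, ⟨s, ⟨e, t⟩⟩⟩ applied to e yields ⟨s, ⟨e, t⟩⟩.

⟨s, ⟨e, t⟩⟩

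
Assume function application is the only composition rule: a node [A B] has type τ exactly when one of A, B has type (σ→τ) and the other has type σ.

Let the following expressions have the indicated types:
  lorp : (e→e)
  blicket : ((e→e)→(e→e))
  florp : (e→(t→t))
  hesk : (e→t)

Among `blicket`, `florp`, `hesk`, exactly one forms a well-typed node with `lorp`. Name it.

blicket

blicket — combines: blicket : ((e→e)→(e→e)) takes lorp : (e→e) as argument, giving (e→e).
florp : (e→(t→t)) — no; lorp wants e, and florp wants e.
hesk : (e→t) — no; lorp wants e, and hesk wants e.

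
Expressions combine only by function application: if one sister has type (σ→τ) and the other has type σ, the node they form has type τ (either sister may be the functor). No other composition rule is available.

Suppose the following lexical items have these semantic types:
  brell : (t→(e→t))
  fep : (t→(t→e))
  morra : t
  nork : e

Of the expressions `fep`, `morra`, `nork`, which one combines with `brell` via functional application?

morra

fep : (t→(t→e)) — does not combine with brell.
morra — combines: brell : (t→(e→t)) takes morra : t as argument, giving (e→t).
nork : e — does not combine with brell.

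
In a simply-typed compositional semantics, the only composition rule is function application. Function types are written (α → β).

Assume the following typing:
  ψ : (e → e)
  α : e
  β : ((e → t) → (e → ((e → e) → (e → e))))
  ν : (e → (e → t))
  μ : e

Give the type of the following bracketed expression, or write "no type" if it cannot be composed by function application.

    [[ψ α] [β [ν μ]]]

[ψ α]: ψ is (e → e), α is e; result e.
[ν μ]: ν is (e → (e → t)), μ is e; result (e → t).
[β [ν μ]]: β is ((e → t) → (e → ((e → e) → (e → e)))), [ν μ] is (e → t); result (e → ((e → e) → (e → e))).
[[ψ α] [β [ν μ]]]: [β [ν μ]] is (e → ((e → e) → (e → e))), [ψ α] is e; result ((e → e) → (e → e)).

((e → e) → (e → e))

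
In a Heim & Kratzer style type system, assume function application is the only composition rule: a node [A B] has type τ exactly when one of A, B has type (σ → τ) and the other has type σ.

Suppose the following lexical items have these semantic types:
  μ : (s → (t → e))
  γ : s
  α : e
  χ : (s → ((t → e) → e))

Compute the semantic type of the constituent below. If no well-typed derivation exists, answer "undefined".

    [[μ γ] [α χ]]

[μ γ]: (s → (t → e)) applied to s yields (t → e).
At [α χ]: neither e nor (s → ((t → e) → e)) can take the other as argument; the node is ill-typed.

undefined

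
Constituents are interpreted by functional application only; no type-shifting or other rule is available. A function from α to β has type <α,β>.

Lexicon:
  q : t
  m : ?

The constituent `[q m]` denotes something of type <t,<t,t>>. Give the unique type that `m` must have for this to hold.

<t,<t,<t,t>>>

At [q m] (required: <t,<t,t>>): q is t, which is not a function with range <t,<t,t>>; hence m is the functor — type <t,<t,<t,t>>>.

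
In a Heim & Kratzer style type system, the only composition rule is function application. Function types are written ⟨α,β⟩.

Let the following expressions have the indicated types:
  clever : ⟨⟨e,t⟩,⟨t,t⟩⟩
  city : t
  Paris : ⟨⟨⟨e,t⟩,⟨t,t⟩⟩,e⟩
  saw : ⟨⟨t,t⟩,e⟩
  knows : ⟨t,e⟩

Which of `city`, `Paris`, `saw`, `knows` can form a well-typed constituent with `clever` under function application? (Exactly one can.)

Paris

city : t — clever needs ⟨e,t⟩; city needs nothing (atomic); neither fits.
Paris — combines: Paris : ⟨⟨⟨e,t⟩,⟨t,t⟩⟩,e⟩ takes clever : ⟨⟨e,t⟩,⟨t,t⟩⟩ as argument, giving e.
saw : ⟨⟨t,t⟩,e⟩ — clever needs ⟨e,t⟩; saw needs ⟨t,t⟩; neither fits.
knows : ⟨t,e⟩ — clever needs ⟨e,t⟩; knows needs t; neither fits.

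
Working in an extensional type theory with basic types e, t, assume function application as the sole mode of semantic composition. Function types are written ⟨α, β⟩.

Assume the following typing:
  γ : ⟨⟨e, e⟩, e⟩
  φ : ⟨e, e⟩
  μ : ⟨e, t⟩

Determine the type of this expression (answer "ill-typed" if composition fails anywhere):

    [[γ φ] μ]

t

[γ φ] — γ of type ⟨⟨e, e⟩, e⟩ combines with φ of type ⟨e, e⟩: type e.
[[γ φ] μ] — μ of type ⟨e, t⟩ combines with [γ φ] of type e: type t.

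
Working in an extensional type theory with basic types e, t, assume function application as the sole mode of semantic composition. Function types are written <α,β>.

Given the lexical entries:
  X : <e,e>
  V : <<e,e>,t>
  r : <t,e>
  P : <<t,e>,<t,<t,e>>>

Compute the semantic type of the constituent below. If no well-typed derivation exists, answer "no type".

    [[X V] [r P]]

[X V]: <<e,e>,t> applied to <e,e> yields t.
[r P]: <<t,e>,<t,<t,e>>> applied to <t,e> yields <t,<t,e>>.
[[X V] [r P]]: <t,<t,e>> applied to t yields <t,e>.

<t,e>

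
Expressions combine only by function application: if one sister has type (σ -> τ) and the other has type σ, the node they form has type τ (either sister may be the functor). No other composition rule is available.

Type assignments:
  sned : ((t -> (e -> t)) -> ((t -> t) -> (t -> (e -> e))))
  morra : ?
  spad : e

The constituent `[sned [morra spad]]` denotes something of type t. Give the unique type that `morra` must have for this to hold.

At [sned [morra spad]] (required: t): sned is ((t -> (e -> t)) -> ((t -> t) -> (t -> (e -> e)))), which is not a function with range t; hence [morra spad] is the functor — type (((t -> (e -> t)) -> ((t -> t) -> (t -> (e -> e)))) -> t).
At [morra spad] (required: (((t -> (e -> t)) -> ((t -> t) -> (t -> (e -> e)))) -> t)): spad is e, which is not a function with range (((t -> (e -> t)) -> ((t -> t) -> (t -> (e -> e)))) -> t); hence morra is the functor — type (e -> (((t -> (e -> t)) -> ((t -> t) -> (t -> (e -> e)))) -> t)).

(e -> (((t -> (e -> t)) -> ((t -> t) -> (t -> (e -> e)))) -> t))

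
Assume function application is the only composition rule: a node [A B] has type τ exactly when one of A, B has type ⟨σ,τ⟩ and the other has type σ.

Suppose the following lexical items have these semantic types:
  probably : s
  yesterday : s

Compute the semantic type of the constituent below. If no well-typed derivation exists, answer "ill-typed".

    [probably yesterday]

ill-typed

[probably yesterday]: s with s — neither is a function whose domain matches the other; composition fails here.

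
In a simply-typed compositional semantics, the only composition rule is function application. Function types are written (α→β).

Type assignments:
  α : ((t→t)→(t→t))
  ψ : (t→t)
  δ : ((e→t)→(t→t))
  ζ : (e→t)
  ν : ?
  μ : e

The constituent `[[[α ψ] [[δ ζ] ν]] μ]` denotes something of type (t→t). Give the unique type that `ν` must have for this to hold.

For [[[α ψ] [[δ ζ] ν]] μ] to have type (t→t) with μ of type e, [[α ψ] [[δ ζ] ν]] must be the function: [[α ψ] [[δ ζ] ν]] : (e→(t→t)).
For [[α ψ] [[δ ζ] ν]] to have type (e→(t→t)) with [α ψ] of type (t→t), [[δ ζ] ν] must be the function: [[δ ζ] ν] : ((t→t)→(e→(t→t))).
For [[δ ζ] ν] to have type ((t→t)→(e→(t→t))) with [δ ζ] of type (t→t), ν must be the function: ν : ((t→t)→((t→t)→(e→(t→t)))).

((t→t)→((t→t)→(e→(t→t))))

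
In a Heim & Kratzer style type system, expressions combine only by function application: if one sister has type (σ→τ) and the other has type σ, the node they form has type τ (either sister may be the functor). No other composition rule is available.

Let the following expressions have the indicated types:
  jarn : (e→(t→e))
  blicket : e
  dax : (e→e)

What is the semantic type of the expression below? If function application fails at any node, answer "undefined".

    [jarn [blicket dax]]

[blicket dax]: (e→e) applied to e yields e.
[jarn [blicket dax]]: (e→(t→e)) applied to e yields (t→e).

(t→e)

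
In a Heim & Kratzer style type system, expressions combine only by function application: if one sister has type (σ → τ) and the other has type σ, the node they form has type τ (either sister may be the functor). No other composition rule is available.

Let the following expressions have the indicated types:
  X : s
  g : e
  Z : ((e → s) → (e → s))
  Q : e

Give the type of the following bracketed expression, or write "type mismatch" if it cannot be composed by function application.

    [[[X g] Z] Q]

type mismatch

[X g]: s with e — neither is a function whose domain matches the other; composition fails here.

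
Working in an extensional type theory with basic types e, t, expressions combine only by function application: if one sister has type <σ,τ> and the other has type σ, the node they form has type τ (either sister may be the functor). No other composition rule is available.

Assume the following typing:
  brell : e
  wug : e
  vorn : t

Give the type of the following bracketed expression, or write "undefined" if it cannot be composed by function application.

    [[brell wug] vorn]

undefined

[brell wug]: e and e cannot combine by function application — type clash.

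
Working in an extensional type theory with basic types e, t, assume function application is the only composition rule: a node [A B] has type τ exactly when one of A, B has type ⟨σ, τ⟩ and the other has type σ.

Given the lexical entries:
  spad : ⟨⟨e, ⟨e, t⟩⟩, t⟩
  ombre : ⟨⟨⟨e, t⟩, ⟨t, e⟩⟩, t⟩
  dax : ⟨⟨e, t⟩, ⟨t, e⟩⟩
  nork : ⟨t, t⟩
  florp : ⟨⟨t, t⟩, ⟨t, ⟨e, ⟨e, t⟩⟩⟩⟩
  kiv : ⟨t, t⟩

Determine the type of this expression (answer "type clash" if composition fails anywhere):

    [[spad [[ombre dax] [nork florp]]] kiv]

At [ombre dax], ombre : ⟨⟨⟨e, t⟩, ⟨t, e⟩⟩, t⟩ takes dax : ⟨⟨e, t⟩, ⟨t, e⟩⟩, giving t.
At [nork florp], florp : ⟨⟨t, t⟩, ⟨t, ⟨e, ⟨e, t⟩⟩⟩⟩ takes nork : ⟨t, t⟩, giving ⟨t, ⟨e, ⟨e, t⟩⟩⟩.
At [[ombre dax] [nork florp]], [nork florp] : ⟨t, ⟨e, ⟨e, t⟩⟩⟩ takes [ombre dax] : t, giving ⟨e, ⟨e, t⟩⟩.
At [spad [[ombre dax] [nork florp]]], spad : ⟨⟨e, ⟨e, t⟩⟩, t⟩ takes [[ombre dax] [nork florp]] : ⟨e, ⟨e, t⟩⟩, giving t.
At [[spad [[ombre dax] [nork florp]]] kiv], kiv : ⟨t, t⟩ takes [spad [[ombre dax] [nork florp]]] : t, giving t.

t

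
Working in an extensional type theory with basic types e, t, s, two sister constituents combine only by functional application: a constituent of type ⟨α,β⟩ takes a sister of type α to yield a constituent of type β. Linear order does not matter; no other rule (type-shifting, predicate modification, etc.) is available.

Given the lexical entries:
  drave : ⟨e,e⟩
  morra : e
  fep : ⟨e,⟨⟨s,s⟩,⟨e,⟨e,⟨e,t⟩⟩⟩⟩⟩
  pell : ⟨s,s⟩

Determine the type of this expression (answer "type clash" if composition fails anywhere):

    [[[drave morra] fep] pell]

[drave morra]: ⟨e,e⟩ applied to e yields e.
[[drave morra] fep]: ⟨e,⟨⟨s,s⟩,⟨e,⟨e,⟨e,t⟩⟩⟩⟩⟩ applied to e yields ⟨⟨s,s⟩,⟨e,⟨e,⟨e,t⟩⟩⟩⟩.
[[[drave morra] fep] pell]: ⟨⟨s,s⟩,⟨e,⟨e,⟨e,t⟩⟩⟩⟩ applied to ⟨s,s⟩ yields ⟨e,⟨e,⟨e,t⟩⟩⟩.

⟨e,⟨e,⟨e,t⟩⟩⟩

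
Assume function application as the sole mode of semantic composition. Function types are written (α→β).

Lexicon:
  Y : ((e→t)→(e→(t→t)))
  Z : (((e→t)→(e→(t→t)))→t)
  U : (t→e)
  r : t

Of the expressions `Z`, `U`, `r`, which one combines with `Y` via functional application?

Z

Z — combines: Z : (((e→t)→(e→(t→t)))→t) takes Y : ((e→t)→(e→(t→t))) as argument, giving t.
U : (t→e) — neither side's domain matches the other.
r : t — neither side's domain matches the other.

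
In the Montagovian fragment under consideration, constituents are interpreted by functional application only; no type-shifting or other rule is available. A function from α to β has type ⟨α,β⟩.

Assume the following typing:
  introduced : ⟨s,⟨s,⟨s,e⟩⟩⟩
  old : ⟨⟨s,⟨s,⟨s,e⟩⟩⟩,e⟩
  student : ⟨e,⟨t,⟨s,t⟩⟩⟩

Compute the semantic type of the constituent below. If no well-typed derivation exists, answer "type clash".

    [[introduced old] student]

⟨t,⟨s,t⟩⟩

[introduced old] — old of type ⟨⟨s,⟨s,⟨s,e⟩⟩⟩,e⟩ combines with introduced of type ⟨s,⟨s,⟨s,e⟩⟩⟩: type e.
[[introduced old] student] — student of type ⟨e,⟨t,⟨s,t⟩⟩⟩ combines with [introduced old] of type e: type ⟨t,⟨s,t⟩⟩.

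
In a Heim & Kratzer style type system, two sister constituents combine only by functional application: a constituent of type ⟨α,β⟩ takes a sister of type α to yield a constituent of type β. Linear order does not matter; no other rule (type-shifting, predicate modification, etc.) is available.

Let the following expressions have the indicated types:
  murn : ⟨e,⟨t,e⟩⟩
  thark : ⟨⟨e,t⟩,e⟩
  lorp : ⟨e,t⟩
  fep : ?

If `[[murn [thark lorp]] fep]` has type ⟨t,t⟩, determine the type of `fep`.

⟨⟨t,e⟩,⟨t,t⟩⟩

At [[murn [thark lorp]] fep] (required: ⟨t,t⟩): [murn [thark lorp]] is ⟨t,e⟩, which is not a function with range ⟨t,t⟩; hence fep is the functor — type ⟨⟨t,e⟩,⟨t,t⟩⟩.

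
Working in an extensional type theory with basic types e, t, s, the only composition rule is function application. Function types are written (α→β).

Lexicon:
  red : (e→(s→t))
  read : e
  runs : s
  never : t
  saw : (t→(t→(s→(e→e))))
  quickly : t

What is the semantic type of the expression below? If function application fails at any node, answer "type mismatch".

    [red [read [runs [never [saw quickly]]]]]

[saw quickly]: (t→(t→(s→(e→e)))) applied to t yields (t→(s→(e→e))).
[never [saw quickly]]: (t→(s→(e→e))) applied to t yields (s→(e→e)).
[runs [never [saw quickly]]]: (s→(e→e)) applied to s yields (e→e).
[read [runs [never [saw quickly]]]]: (e→e) applied to e yields e.
[red [read [runs [never [saw quickly]]]]]: (e→(s→t)) applied to e yields (s→t).

(s→t)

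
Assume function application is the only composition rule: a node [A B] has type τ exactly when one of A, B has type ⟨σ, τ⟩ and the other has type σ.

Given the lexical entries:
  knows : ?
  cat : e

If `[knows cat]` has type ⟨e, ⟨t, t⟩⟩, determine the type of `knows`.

At [knows cat] (required: ⟨e, ⟨t, t⟩⟩): cat is e, which is not a function with range ⟨e, ⟨t, t⟩⟩; hence knows is the functor — type ⟨e, ⟨e, ⟨t, t⟩⟩⟩.

⟨e, ⟨e, ⟨t, t⟩⟩⟩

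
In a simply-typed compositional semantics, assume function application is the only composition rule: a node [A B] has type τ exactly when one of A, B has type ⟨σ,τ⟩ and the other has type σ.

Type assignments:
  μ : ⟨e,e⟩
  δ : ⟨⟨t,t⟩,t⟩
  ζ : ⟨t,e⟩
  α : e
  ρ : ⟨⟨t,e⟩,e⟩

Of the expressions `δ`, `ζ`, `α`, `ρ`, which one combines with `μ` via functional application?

α

δ : ⟨⟨t,t⟩,t⟩ — no; μ wants e, and δ wants ⟨t,t⟩.
ζ : ⟨t,e⟩ — no; μ wants e, and ζ wants t.
α — combines: μ : ⟨e,e⟩ takes α : e as argument, giving e.
ρ : ⟨⟨t,e⟩,e⟩ — no; μ wants e, and ρ wants ⟨t,e⟩.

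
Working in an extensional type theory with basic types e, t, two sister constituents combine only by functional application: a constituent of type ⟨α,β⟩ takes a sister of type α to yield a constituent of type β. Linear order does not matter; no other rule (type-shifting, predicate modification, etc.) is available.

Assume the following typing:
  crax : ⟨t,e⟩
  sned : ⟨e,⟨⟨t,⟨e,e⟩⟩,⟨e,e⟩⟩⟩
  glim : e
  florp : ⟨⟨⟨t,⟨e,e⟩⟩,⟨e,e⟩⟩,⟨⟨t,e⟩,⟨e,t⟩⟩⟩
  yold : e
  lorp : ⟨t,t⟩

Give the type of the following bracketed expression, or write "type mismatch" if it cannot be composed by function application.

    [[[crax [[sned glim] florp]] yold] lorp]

[sned glim]: ⟨e,⟨⟨t,⟨e,e⟩⟩,⟨e,e⟩⟩⟩ applied to e yields ⟨⟨t,⟨e,e⟩⟩,⟨e,e⟩⟩.
[[sned glim] florp]: ⟨⟨⟨t,⟨e,e⟩⟩,⟨e,e⟩⟩,⟨⟨t,e⟩,⟨e,t⟩⟩⟩ applied to ⟨⟨t,⟨e,e⟩⟩,⟨e,e⟩⟩ yields ⟨⟨t,e⟩,⟨e,t⟩⟩.
[crax [[sned glim] florp]]: ⟨⟨t,e⟩,⟨e,t⟩⟩ applied to ⟨t,e⟩ yields ⟨e,t⟩.
[[crax [[sned glim] florp]] yold]: ⟨e,t⟩ applied to e yields t.
[[[crax [[sned glim] florp]] yold] lorp]: ⟨t,t⟩ applied to t yields t.

t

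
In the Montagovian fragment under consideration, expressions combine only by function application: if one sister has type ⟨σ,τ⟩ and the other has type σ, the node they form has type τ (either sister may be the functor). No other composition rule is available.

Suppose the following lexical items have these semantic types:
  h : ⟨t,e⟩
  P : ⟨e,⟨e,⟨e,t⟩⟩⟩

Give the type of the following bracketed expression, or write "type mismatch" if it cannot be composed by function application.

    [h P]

[h P]: ⟨t,e⟩ and ⟨e,⟨e,⟨e,t⟩⟩⟩ cannot combine by function application — type clash.

type mismatch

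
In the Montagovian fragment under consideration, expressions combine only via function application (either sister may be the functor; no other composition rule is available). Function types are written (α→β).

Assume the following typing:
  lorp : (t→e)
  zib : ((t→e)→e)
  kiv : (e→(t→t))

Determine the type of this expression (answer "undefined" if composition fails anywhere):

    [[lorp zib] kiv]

At [lorp zib], zib : ((t→e)→e) takes lorp : (t→e), giving e.
At [[lorp zib] kiv], kiv : (e→(t→t)) takes [lorp zib] : e, giving (t→t).

(t→t)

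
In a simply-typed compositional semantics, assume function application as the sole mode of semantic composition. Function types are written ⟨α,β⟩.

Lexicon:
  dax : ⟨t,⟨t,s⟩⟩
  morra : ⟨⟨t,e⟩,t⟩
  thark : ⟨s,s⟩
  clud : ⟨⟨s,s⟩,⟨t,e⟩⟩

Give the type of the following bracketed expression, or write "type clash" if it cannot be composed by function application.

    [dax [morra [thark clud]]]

[thark clud]: clud is ⟨⟨s,s⟩,⟨t,e⟩⟩, thark is ⟨s,s⟩; result ⟨t,e⟩.
[morra [thark clud]]: morra is ⟨⟨t,e⟩,t⟩, [thark clud] is ⟨t,e⟩; result t.
[dax [morra [thark clud]]]: dax is ⟨t,⟨t,s⟩⟩, [morra [thark clud]] is t; result ⟨t,s⟩.

⟨t,s⟩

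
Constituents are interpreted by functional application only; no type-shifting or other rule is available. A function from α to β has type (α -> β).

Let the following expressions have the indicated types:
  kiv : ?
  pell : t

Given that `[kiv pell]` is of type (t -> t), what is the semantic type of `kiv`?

[kiv pell] is required to be (t -> t). pell : t cannot yield (t -> t) as functor, so kiv : (t -> (t -> t)).

(t -> (t -> t))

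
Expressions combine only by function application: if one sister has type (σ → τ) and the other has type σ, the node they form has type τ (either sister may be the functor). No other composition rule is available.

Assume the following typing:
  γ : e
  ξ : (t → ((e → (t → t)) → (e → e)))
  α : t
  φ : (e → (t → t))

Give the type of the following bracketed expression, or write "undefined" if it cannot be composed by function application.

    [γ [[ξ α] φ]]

e

[ξ α]: ξ is (t → ((e → (t → t)) → (e → e))), α is t; result ((e → (t → t)) → (e → e)).
[[ξ α] φ]: [ξ α] is ((e → (t → t)) → (e → e)), φ is (e → (t → t)); result (e → e).
[γ [[ξ α] φ]]: [[ξ α] φ] is (e → e), γ is e; result e.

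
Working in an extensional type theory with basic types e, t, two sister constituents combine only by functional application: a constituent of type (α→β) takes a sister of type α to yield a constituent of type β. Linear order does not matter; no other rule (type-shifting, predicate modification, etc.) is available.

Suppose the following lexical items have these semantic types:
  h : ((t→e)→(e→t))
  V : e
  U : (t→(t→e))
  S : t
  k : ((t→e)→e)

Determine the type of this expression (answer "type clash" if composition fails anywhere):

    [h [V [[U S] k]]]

At [U S], U : (t→(t→e)) takes S : t, giving (t→e).
At [[U S] k], k : ((t→e)→e) takes [U S] : (t→e), giving e.
At [V [[U S] k]]: neither e nor e can take the other as argument; the node is ill-typed.

type clash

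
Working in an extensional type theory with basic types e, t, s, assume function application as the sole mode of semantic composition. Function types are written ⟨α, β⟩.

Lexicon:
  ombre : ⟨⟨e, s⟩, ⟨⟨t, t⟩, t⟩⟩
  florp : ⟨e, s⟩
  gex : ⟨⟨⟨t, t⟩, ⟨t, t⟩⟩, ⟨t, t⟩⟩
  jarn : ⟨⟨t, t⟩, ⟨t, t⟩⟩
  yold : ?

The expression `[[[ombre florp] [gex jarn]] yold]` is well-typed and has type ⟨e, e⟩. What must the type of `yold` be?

⟨t, ⟨e, e⟩⟩

[[[ombre florp] [gex jarn]] yold] is required to be ⟨e, e⟩. [[ombre florp] [gex jarn]] : t cannot yield ⟨e, e⟩ as functor, so yold : ⟨t, ⟨e, e⟩⟩.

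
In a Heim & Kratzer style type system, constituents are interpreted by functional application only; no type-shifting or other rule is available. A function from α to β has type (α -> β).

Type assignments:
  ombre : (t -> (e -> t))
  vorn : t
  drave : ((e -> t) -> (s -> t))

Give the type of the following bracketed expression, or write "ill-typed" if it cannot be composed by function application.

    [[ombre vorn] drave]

[ombre vorn]: (t -> (e -> t)) applied to t yields (e -> t).
[[ombre vorn] drave]: ((e -> t) -> (s -> t)) applied to (e -> t) yields (s -> t).

(s -> t)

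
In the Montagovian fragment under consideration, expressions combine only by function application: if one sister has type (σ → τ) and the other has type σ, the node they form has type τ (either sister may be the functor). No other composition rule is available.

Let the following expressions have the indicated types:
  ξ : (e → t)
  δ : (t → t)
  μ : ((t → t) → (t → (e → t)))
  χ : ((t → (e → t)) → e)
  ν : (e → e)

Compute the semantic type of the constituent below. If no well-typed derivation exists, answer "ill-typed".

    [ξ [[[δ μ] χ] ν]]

[δ μ]: functor μ : ((t → t) → (t → (e → t))), argument δ : (t → t); result (t → (e → t)).
[[δ μ] χ]: functor χ : ((t → (e → t)) → e), argument [δ μ] : (t → (e → t)); result e.
[[[δ μ] χ] ν]: functor ν : (e → e), argument [[δ μ] χ] : e; result e.
[ξ [[[δ μ] χ] ν]]: functor ξ : (e → t), argument [[[δ μ] χ] ν] : e; result t.

t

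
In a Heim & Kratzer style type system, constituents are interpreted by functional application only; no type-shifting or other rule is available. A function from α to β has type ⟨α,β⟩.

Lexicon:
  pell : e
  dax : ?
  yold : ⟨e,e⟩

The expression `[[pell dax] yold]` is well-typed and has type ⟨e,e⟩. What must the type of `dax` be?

For [[pell dax] yold] to have type ⟨e,e⟩ with yold of type ⟨e,e⟩, [pell dax] must be the function: [pell dax] : ⟨⟨e,e⟩,⟨e,e⟩⟩.
For [pell dax] to have type ⟨⟨e,e⟩,⟨e,e⟩⟩ with pell of type e, dax must be the function: dax : ⟨e,⟨⟨e,e⟩,⟨e,e⟩⟩⟩.

⟨e,⟨⟨e,e⟩,⟨e,e⟩⟩⟩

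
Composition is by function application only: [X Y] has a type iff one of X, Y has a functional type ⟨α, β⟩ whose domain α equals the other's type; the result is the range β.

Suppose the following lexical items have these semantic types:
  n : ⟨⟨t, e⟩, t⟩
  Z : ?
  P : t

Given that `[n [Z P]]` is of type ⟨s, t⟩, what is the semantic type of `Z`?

At [n [Z P]] (required: ⟨s, t⟩): n is ⟨⟨t, e⟩, t⟩, which is not a function with range ⟨s, t⟩; hence [Z P] is the functor — type ⟨⟨⟨t, e⟩, t⟩, ⟨s, t⟩⟩.
At [Z P] (required: ⟨⟨⟨t, e⟩, t⟩, ⟨s, t⟩⟩): P is t, which is not a function with range ⟨⟨⟨t, e⟩, t⟩, ⟨s, t⟩⟩; hence Z is the functor — type ⟨t, ⟨⟨⟨t, e⟩, t⟩, ⟨s, t⟩⟩⟩.

⟨t, ⟨⟨⟨t, e⟩, t⟩, ⟨s, t⟩⟩⟩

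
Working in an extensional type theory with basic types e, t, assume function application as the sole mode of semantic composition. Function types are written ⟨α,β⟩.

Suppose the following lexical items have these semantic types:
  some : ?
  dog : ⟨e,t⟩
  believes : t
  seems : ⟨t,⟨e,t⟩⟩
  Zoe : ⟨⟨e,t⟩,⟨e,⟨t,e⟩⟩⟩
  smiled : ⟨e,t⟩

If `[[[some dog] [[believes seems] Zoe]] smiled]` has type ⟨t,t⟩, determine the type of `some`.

⟨⟨e,t⟩,⟨⟨e,⟨t,e⟩⟩,⟨⟨e,t⟩,⟨t,t⟩⟩⟩⟩

[[[some dog] [[believes seems] Zoe]] smiled] is required to be ⟨t,t⟩. smiled : ⟨e,t⟩ cannot yield ⟨t,t⟩ as functor, so [[some dog] [[believes seems] Zoe]] : ⟨⟨e,t⟩,⟨t,t⟩⟩.
[[some dog] [[believes seems] Zoe]] is required to be ⟨⟨e,t⟩,⟨t,t⟩⟩. [[believes seems] Zoe] : ⟨e,⟨t,e⟩⟩ cannot yield ⟨⟨e,t⟩,⟨t,t⟩⟩ as functor, so [some dog] : ⟨⟨e,⟨t,e⟩⟩,⟨⟨e,t⟩,⟨t,t⟩⟩⟩.
[some dog] is required to be ⟨⟨e,⟨t,e⟩⟩,⟨⟨e,t⟩,⟨t,t⟩⟩⟩. dog : ⟨e,t⟩ cannot yield ⟨⟨e,⟨t,e⟩⟩,⟨⟨e,t⟩,⟨t,t⟩⟩⟩ as functor, so some : ⟨⟨e,t⟩,⟨⟨e,⟨t,e⟩⟩,⟨⟨e,t⟩,⟨t,t⟩⟩⟩⟩.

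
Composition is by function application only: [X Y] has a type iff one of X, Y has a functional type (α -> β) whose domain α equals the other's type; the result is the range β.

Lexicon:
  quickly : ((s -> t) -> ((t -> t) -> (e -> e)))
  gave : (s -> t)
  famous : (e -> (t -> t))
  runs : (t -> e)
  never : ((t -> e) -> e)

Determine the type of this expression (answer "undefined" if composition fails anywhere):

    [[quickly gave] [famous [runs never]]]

(e -> e)

[quickly gave]: functor quickly : ((s -> t) -> ((t -> t) -> (e -> e))), argument gave : (s -> t); result ((t -> t) -> (e -> e)).
[runs never]: functor never : ((t -> e) -> e), argument runs : (t -> e); result e.
[famous [runs never]]: functor famous : (e -> (t -> t)), argument [runs never] : e; result (t -> t).
[[quickly gave] [famous [runs never]]]: functor [quickly gave] : ((t -> t) -> (e -> e)), argument [famous [runs never]] : (t -> t); result (e -> e).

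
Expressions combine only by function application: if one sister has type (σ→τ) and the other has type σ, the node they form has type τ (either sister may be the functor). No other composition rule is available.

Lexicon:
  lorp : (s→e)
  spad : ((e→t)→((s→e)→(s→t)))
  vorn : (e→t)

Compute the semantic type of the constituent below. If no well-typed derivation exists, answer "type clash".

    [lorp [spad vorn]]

[spad vorn]: ((e→t)→((s→e)→(s→t))) applied to (e→t) yields ((s→e)→(s→t)).
[lorp [spad vorn]]: ((s→e)→(s→t)) applied to (s→e) yields (s→t).

(s→t)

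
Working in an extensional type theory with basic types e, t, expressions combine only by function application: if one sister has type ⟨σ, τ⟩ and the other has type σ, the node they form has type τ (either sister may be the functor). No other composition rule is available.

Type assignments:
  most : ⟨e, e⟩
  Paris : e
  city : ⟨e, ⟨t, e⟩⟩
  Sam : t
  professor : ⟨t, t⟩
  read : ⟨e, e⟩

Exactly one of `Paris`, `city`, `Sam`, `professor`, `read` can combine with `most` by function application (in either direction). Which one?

Paris — combines: most : ⟨e, e⟩ takes Paris : e as argument, giving e.
city : ⟨e, ⟨t, e⟩⟩ — does not combine with most.
Sam : t — does not combine with most.
professor : ⟨t, t⟩ — does not combine with most.
read : ⟨e, e⟩ — does not combine with most.

Paris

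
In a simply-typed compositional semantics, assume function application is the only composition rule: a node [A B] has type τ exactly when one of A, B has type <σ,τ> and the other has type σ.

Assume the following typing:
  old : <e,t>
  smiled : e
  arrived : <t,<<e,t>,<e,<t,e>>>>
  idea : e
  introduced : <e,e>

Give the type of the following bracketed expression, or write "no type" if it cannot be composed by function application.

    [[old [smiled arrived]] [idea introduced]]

no type

At [smiled arrived]: neither e nor <t,<<e,t>,<e,<t,e>>>> can take the other as argument; the node is ill-typed.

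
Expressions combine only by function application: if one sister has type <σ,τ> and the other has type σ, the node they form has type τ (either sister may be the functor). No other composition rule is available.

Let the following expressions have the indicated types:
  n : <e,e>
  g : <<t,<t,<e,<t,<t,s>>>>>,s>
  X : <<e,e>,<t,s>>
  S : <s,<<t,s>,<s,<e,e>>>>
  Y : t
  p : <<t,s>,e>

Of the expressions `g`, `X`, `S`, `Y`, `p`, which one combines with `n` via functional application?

g : <<t,<t,<e,<t,<t,s>>>>>,s> — neither side's domain matches the other.
X — combines: X : <<e,e>,<t,s>> takes n : <e,e> as argument, giving <t,s>.
S : <s,<<t,s>,<s,<e,e>>>> — neither side's domain matches the other.
Y : t — neither side's domain matches the other.
p : <<t,s>,e> — neither side's domain matches the other.

X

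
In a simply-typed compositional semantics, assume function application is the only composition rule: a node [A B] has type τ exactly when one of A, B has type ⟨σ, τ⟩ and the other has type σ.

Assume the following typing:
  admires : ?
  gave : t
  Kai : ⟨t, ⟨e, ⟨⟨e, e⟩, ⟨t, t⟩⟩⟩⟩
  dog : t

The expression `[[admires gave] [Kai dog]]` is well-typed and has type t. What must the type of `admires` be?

⟨t, ⟨⟨e, ⟨⟨e, e⟩, ⟨t, t⟩⟩⟩, t⟩⟩

At [[admires gave] [Kai dog]] (required: t): [Kai dog] is ⟨e, ⟨⟨e, e⟩, ⟨t, t⟩⟩⟩, which is not a function with range t; hence [admires gave] is the functor — type ⟨⟨e, ⟨⟨e, e⟩, ⟨t, t⟩⟩⟩, t⟩.
At [admires gave] (required: ⟨⟨e, ⟨⟨e, e⟩, ⟨t, t⟩⟩⟩, t⟩): gave is t, which is not a function with range ⟨⟨e, ⟨⟨e, e⟩, ⟨t, t⟩⟩⟩, t⟩; hence admires is the functor — type ⟨t, ⟨⟨e, ⟨⟨e, e⟩, ⟨t, t⟩⟩⟩, t⟩⟩.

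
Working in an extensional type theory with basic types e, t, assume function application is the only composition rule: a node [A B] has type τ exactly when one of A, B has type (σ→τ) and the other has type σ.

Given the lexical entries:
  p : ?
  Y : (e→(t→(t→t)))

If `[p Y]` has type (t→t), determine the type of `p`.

((e→(t→(t→t)))→(t→t))

[p Y] is required to be (t→t). Y : (e→(t→(t→t))) cannot yield (t→t) as functor, so p : ((e→(t→(t→t)))→(t→t)).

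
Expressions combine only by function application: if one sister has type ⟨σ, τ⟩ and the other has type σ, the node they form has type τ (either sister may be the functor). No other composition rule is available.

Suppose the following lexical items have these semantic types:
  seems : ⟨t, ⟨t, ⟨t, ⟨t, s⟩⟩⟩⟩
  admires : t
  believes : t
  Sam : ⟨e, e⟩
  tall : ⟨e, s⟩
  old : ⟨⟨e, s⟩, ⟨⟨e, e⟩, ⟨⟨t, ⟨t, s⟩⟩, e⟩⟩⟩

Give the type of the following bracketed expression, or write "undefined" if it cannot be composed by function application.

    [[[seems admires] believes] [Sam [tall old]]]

e

[seems admires]: functor seems : ⟨t, ⟨t, ⟨t, ⟨t, s⟩⟩⟩⟩, argument admires : t; result ⟨t, ⟨t, ⟨t, s⟩⟩⟩.
[[seems admires] believes]: functor [seems admires] : ⟨t, ⟨t, ⟨t, s⟩⟩⟩, argument believes : t; result ⟨t, ⟨t, s⟩⟩.
[tall old]: functor old : ⟨⟨e, s⟩, ⟨⟨e, e⟩, ⟨⟨t, ⟨t, s⟩⟩, e⟩⟩⟩, argument tall : ⟨e, s⟩; result ⟨⟨e, e⟩, ⟨⟨t, ⟨t, s⟩⟩, e⟩⟩.
[Sam [tall old]]: functor [tall old] : ⟨⟨e, e⟩, ⟨⟨t, ⟨t, s⟩⟩, e⟩⟩, argument Sam : ⟨e, e⟩; result ⟨⟨t, ⟨t, s⟩⟩, e⟩.
[[[seems admires] believes] [Sam [tall old]]]: functor [Sam [tall old]] : ⟨⟨t, ⟨t, s⟩⟩, e⟩, argument [[seems admires] believes] : ⟨t, ⟨t, s⟩⟩; result e.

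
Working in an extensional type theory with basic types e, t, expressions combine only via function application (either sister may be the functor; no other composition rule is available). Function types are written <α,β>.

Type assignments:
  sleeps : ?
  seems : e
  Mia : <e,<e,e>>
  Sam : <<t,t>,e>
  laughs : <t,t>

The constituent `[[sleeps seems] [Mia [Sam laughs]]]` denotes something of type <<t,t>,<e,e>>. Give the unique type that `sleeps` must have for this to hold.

<e,<<e,e>,<<t,t>,<e,e>>>>

At [[sleeps seems] [Mia [Sam laughs]]] (required: <<t,t>,<e,e>>): [Mia [Sam laughs]] is <e,e>, which is not a function with range <<t,t>,<e,e>>; hence [sleeps seems] is the functor — type <<e,e>,<<t,t>,<e,e>>>.
At [sleeps seems] (required: <<e,e>,<<t,t>,<e,e>>>): seems is e, which is not a function with range <<e,e>,<<t,t>,<e,e>>>; hence sleeps is the functor — type <e,<<e,e>,<<t,t>,<e,e>>>>.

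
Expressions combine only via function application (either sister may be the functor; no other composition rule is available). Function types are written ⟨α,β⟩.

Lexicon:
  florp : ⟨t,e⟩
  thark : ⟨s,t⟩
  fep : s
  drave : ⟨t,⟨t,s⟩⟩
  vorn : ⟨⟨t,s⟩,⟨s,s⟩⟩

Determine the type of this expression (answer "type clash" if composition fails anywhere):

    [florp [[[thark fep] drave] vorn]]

[thark fep] — thark of type ⟨s,t⟩ combines with fep of type s: type t.
[[thark fep] drave] — drave of type ⟨t,⟨t,s⟩⟩ combines with [thark fep] of type t: type ⟨t,s⟩.
[[[thark fep] drave] vorn] — vorn of type ⟨⟨t,s⟩,⟨s,s⟩⟩ combines with [[thark fep] drave] of type ⟨t,s⟩: type ⟨s,s⟩.
[florp [[[thark fep] drave] vorn]]: ⟨t,e⟩ with ⟨s,s⟩ — neither is a function whose domain matches the other; composition fails here.

type clash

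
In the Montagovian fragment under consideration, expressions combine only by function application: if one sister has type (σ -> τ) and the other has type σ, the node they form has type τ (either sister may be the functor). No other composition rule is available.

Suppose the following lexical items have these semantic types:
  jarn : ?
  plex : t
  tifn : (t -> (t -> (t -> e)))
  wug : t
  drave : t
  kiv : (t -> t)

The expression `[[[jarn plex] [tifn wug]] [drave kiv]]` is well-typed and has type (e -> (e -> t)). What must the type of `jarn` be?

(t -> ((t -> (t -> e)) -> (t -> (e -> (e -> t)))))

[[[jarn plex] [tifn wug]] [drave kiv]] must have type (e -> (e -> t)). The sister [drave kiv] has type t; that is not a function onto (e -> (e -> t)), so [[jarn plex] [tifn wug]] must be the functor, of type (t -> (e -> (e -> t))).
[[jarn plex] [tifn wug]] must have type (t -> (e -> (e -> t))). The sister [tifn wug] has type (t -> (t -> e)); that is not a function onto (t -> (e -> (e -> t))), so [jarn plex] must be the functor, of type ((t -> (t -> e)) -> (t -> (e -> (e -> t)))).
[jarn plex] must have type ((t -> (t -> e)) -> (t -> (e -> (e -> t)))). The sister plex has type t; that is not a function onto ((t -> (t -> e)) -> (t -> (e -> (e -> t)))), so jarn must be the functor, of type (t -> ((t -> (t -> e)) -> (t -> (e -> (e -> t))))).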